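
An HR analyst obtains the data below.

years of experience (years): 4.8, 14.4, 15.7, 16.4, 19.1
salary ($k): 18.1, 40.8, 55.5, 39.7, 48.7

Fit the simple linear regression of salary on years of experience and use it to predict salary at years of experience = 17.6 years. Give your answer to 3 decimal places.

48.564

n = 5, Σx = 70.4, Σy = 202.8, Σxy = 3127, Σx² = 1110.66
Sxx = Σx² − (Σx)²/n = 1110.66 − 991.232 = 119.428
Sxy = Σxy − (Σx)(Σy)/n = 3127 − 2855.424 = 271.576
b = Sxy/Sxx = 271.576/119.428 = 2.273973
a = ȳ − b·x̄ = 40.56 − 2.273973·14.08 = 8.542466
ŷ(17.6) = a + b·17.6 = 8.542466 + 2.273973·17.6 = 48.564384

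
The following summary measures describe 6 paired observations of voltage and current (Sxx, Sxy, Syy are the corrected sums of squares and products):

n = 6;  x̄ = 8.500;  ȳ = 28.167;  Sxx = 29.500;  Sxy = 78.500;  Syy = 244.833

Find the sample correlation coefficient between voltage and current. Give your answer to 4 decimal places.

r = Sxy/√(Sxx·Syy) = 78.5/√(7222.5735) = 78.5/84.985725 = 0.923685

0.9237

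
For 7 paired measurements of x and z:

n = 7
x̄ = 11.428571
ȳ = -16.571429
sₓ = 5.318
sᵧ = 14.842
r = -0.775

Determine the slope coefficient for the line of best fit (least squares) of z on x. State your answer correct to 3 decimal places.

-2.163

b = r · sᵧ/sₓ = -0.775 · 14.842/5.318 = -2.162947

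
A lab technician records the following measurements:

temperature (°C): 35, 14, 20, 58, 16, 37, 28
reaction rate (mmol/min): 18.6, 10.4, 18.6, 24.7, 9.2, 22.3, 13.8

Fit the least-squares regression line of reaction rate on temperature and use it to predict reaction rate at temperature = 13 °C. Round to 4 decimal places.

n = 7, Σx = 208, Σy = 117.6, Σxy = 3959.9, Σx² = 7594
Sxx = Σx² − (Σx)²/n = 7594 − 6180.571429 = 1413.428571
Sxy = Σxy − (Σx)(Σy)/n = 3959.9 − 3494.4 = 465.5
b = Sxy/Sxx = 465.5/1413.428571 = 0.329341
a = ȳ − b·x̄ = 16.8 − 0.329341·29.714286 = 7.013867
ŷ(13) = a + b·13 = 7.013867 + 0.329341·13 = 11.295300

11.2953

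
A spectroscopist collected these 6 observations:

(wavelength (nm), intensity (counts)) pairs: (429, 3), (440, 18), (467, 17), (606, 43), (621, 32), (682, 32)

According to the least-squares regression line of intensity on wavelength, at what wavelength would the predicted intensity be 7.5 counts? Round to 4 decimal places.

n = 6, Σx = 3245, Σy = 145, Σxy = 84900, Σx² = 1813731
Sxx = Σx² − (Σx)²/n = 1813731 − 1755004.166667 = 58726.833333
Sxy = Σxy − (Σx)(Σy)/n = 84900 − 78420.833333 = 6479.166667
b = Sxy/Sxx = 6479.166667/58726.833333 = 0.110327
a = ȳ − b·x̄ = 24.166667 − 0.110327·540.833333 = -35.501957
Set a + b·x = 7.5: x = (7.5 − (-35.501957)) / 0.110327 = 389.767524

389.7675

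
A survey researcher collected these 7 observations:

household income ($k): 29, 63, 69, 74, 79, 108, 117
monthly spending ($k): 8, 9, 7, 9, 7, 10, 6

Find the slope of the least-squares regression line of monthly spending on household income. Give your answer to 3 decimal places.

-0.006

n = 7, Σx = 539, Σy = 56, Σxy = 4283, Σx² = 46641
Sxx = Σx² − (Σx)²/n = 46641 − 41503 = 5138
Sxy = Σxy − (Σx)(Σy)/n = 4283 − 4312 = -29
b = Sxy/Sxx = -29/5138 = -0.005644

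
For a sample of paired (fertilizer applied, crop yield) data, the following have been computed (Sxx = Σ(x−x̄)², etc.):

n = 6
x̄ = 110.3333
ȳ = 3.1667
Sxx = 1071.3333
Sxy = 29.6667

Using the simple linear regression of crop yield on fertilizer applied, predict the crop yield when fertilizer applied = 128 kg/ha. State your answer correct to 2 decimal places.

b = Sxy/Sxx = 29.6667/1071.3333 = 0.027691
a = ȳ − b·x̄ = 3.1667 − 0.027691·110.3333 = 0.111418
ŷ(128) = a + b·128 = 0.111418 + 0.027691·128 = 3.655915

3.66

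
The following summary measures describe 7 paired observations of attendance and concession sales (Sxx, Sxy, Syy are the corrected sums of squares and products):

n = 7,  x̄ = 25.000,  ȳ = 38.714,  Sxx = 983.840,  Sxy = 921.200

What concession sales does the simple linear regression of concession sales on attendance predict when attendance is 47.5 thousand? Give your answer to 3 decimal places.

59.781

b = Sxy/Sxx = 921.2/983.84 = 0.936331
a = ȳ − b·x̄ = 38.714 − 0.936331·25 = 15.305722
ŷ(47.5) = a + b·47.5 = 15.305722 + 0.936331·47.5 = 59.781450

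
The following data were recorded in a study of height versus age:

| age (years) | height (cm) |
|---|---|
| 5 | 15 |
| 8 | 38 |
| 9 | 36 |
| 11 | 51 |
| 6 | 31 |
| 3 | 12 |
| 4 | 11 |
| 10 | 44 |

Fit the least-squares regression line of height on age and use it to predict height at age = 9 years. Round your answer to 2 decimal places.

39.88

n = 8, Σx = 56, Σy = 238, Σxy = 1970, Σx² = 452
Sxx = Σx² − (Σx)²/n = 452 − 392 = 60
Sxy = Σxy − (Σx)(Σy)/n = 1970 − 1666 = 304
b = Sxy/Sxx = 304/60 = 5.066667
a = ȳ − b·x̄ = 29.75 − 5.066667·7 = -5.716667
ŷ(9) = a + b·9 = -5.716667 + 5.066667·9 = 39.883333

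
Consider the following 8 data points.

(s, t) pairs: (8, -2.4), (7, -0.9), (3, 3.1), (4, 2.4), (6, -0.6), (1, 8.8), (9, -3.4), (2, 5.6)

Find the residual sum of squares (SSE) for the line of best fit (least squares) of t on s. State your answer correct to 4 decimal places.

5.7743

n = 8, Σx = 40, Σy = 12.6, Σxy = -20.8, Σx² = 260, Σy² = 142.66
Sxx = Σx² − (Σx)²/n = 260 − 200 = 60
Sxy = Σxy − (Σx)(Σy)/n = -20.8 − 63 = -83.8
Syy = Σy² − (Σy)²/n = 142.66 − 19.845 = 122.815
b = Sxy/Sxx = -83.8/60 = -1.396667
SSE = Syy − b·Sxy = 122.815 − (-1.396667)·(-83.8) = 5.774333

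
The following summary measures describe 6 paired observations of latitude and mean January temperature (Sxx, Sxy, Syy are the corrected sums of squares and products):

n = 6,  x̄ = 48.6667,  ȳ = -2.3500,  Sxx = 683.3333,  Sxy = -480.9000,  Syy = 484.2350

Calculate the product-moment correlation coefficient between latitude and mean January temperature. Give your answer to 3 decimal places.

-0.836

r = Sxy/√(Sxx·Syy) = -480.9/√(330893.900526) = -480.9/575.233779 = -0.836008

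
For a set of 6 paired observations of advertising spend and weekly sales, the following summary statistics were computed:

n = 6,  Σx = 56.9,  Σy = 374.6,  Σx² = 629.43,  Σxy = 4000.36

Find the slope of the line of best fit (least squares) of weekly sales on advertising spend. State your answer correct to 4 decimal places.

Sxx = Σx² − (Σx)²/n = 629.43 − 539.601667 = 89.828333
Sxy = Σxy − (Σx)(Σy)/n = 4000.36 − 3552.456667 = 447.903333
b = Sxy/Sxx = 447.903333/89.828333 = 4.986214

4.9862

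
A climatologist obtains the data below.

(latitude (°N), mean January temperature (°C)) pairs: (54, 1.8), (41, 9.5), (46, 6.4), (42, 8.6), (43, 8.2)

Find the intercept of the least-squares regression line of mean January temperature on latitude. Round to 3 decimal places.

n = 5, Σx = 226, Σy = 34.5, Σxy = 1494.9, Σx² = 10326
Sxx = Σx² − (Σx)²/n = 10326 − 10215.2 = 110.8
Sxy = Σxy − (Σx)(Σy)/n = 1494.9 − 1559.4 = -64.5
b = Sxy/Sxx = -64.5/110.8 = -0.582130
a = ȳ − b·x̄ = 6.9 − (-0.582130)·45.2 = 33.212274

33.212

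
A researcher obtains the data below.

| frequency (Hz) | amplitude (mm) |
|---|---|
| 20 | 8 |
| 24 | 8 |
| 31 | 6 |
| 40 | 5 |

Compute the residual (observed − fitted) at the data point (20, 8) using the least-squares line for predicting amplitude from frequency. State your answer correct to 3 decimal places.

n = 4, Σx = 115, Σy = 27, Σxy = 738, Σx² = 3537
Sxx = Σx² − (Σx)²/n = 3537 − 3306.25 = 230.75
Sxy = Σxy − (Σx)(Σy)/n = 738 − 776.25 = -38.25
b = Sxy/Sxx = -38.25/230.75 = -0.165764
a = ȳ − b·x̄ = 6.75 − (-0.165764)·28.75 = 11.515710
ŷ(20) = 11.515710 + (-0.165764)·20 = 8.200433
residual = y − ŷ = 8 − 8.200433 = -0.200433

-0.200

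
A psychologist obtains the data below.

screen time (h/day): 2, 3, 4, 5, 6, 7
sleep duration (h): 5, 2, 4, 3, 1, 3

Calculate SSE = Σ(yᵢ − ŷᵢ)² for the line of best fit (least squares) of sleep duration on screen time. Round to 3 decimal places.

7.200

n = 6, Σx = 27, Σy = 18, Σxy = 74, Σx² = 139, Σy² = 64
Sxx = Σx² − (Σx)²/n = 139 − 121.5 = 17.5
Sxy = Σxy − (Σx)(Σy)/n = 74 − 81 = -7
Syy = Σy² − (Σy)²/n = 64 − 54 = 10
b = Sxy/Sxx = -7/17.5 = -0.4
SSE = Syy − b·Sxy = 10 − (-0.4)·(-7) = 7.2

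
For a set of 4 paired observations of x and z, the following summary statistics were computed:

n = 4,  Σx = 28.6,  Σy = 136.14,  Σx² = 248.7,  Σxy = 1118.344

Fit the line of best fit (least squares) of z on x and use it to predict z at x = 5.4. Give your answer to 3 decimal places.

28.298

Sxx = Σx² − (Σx)²/n = 248.7 − 204.49 = 44.21
Sxy = Σxy − (Σx)(Σy)/n = 1118.344 − 973.401 = 144.943
b = Sxy/Sxx = 144.943/44.21 = 3.278512
a = ȳ − b·x̄ = 34.035 − 3.278512·7.15 = 10.593642
ŷ(5.4) = a + b·5.4 = 10.593642 + 3.278512·5.4 = 28.297605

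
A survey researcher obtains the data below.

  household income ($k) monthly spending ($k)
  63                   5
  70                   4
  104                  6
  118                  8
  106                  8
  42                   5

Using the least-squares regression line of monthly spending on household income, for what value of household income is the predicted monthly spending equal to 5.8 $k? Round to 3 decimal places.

n = 6, Σx = 503, Σy = 36, Σxy = 3221, Σx² = 46609
Sxx = Σx² − (Σx)²/n = 46609 − 42168.166667 = 4440.833333
Sxy = Σxy − (Σx)(Σy)/n = 3221 − 3018 = 203
b = Sxy/Sxx = 203/4440.833333 = 0.045712
a = ȳ − b·x̄ = 6 − 0.045712·83.833333 = 2.167799
Set a + b·x = 5.8: x = (5.8 − 2.167799) / 0.045712 = 79.458128

79.458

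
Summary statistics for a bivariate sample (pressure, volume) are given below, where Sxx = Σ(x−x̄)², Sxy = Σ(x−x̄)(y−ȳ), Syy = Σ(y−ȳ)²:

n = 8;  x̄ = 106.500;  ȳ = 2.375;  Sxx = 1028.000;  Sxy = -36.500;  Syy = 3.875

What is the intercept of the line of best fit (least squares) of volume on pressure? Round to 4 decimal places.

b = Sxy/Sxx = -36.5/1028 = -0.035506
a = ȳ − b·x̄ = 2.375 − (-0.035506)·106.5 = 6.156372

6.1564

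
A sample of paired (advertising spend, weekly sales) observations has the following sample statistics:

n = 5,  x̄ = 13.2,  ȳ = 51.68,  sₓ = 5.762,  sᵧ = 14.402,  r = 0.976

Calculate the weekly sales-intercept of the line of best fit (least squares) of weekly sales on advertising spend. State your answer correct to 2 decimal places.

b = r · sᵧ/sₓ = 0.976 · 14.402/5.762 = 2.439492
a = ȳ − b·x̄ = 51.68 − 2.439492·13.2 = 19.478708

19.48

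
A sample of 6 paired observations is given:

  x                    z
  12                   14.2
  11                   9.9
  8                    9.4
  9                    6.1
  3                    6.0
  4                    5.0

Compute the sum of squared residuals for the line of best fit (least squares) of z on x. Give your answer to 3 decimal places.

n = 6, Σx = 47, Σy = 50.6, Σxy = 447.4, Σx² = 435, Σy² = 486.22
Sxx = Σx² − (Σx)²/n = 435 − 368.166667 = 66.833333
Sxy = Σxy − (Σx)(Σy)/n = 447.4 − 396.366667 = 51.033333
Syy = Σy² − (Σy)²/n = 486.22 − 426.726667 = 59.493333
b = Sxy/Sxx = 51.033333/66.833333 = 0.763591
SSE = Syy − b·Sxy = 59.493333 − 0.763591·51.033333 = 20.524738

20.525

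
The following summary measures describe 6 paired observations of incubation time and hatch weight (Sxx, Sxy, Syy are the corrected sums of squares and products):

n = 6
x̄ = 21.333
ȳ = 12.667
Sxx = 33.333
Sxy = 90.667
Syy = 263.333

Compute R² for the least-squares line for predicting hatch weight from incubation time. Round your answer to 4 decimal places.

0.9365

R² = Sxy²/(Sxx·Syy) = (90.667)²/(33.333·263.333) = 0.936524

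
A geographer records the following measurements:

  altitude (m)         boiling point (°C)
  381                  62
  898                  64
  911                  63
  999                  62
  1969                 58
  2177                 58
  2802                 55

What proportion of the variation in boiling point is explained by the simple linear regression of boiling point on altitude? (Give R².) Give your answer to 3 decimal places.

n = 7, Σx = 10137, Σy = 422, Σxy = 595003, Σx² = 19246981, Σy² = 25506
Sxx = Σx² − (Σx)²/n = 19246981 − 14679824.142857 = 4567156.857143
Sxy = Σxy − (Σx)(Σy)/n = 595003 − 611116.285714 = -16113.285714
Syy = Σy² − (Σy)²/n = 25506 − 25440.571429 = 65.428571
R² = Sxy²/(Sxx·Syy) = (-16113.285714)²/(4567156.857143·65.428571) = 0.868870

0.869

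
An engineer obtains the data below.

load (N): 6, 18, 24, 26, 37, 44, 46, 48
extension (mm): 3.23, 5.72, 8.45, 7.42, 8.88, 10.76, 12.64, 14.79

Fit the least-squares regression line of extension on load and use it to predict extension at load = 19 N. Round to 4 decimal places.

6.1298

n = 8, Σx = 249, Σy = 71.89, Σxy = 2611.42, Σx² = 9337
Sxx = Σx² − (Σx)²/n = 9337 − 7750.125 = 1586.875
Sxy = Σxy − (Σx)(Σy)/n = 2611.42 − 2237.57625 = 373.84375
b = Sxy/Sxx = 373.84375/1586.875 = 0.235585
a = ȳ − b·x̄ = 8.98625 − 0.235585·31.125 = 1.653671
ŷ(19) = a + b·19 = 1.653671 + 0.235585·19 = 6.129783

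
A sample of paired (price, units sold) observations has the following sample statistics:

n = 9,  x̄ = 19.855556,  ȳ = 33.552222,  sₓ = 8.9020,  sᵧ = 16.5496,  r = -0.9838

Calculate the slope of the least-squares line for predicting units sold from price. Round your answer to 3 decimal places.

b = r · sᵧ/sₓ = -0.9838 · 16.5496/8.902 = -1.828971

-1.829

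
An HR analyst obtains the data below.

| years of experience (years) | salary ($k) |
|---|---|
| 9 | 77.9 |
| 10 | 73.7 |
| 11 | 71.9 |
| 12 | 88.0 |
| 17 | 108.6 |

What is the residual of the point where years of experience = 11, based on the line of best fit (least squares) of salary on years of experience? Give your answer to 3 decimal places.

-8.532

n = 5, Σx = 59, Σy = 420.1, Σxy = 5131.2, Σx² = 735
Sxx = Σx² − (Σx)²/n = 735 − 696.2 = 38.8
Sxy = Σxy − (Σx)(Σy)/n = 5131.2 − 4957.18 = 174.02
b = Sxy/Sxx = 174.02/38.8 = 4.485052
a = ȳ − b·x̄ = 84.02 − 4.485052·11.8 = 31.096392
ŷ(11) = 31.096392 + 4.485052·11 = 80.431959
residual = y − ŷ = 71.9 − 80.431959 = -8.531959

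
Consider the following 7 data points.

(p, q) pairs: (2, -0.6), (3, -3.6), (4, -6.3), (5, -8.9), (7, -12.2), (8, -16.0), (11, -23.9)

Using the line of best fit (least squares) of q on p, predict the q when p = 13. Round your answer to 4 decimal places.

-28.5337

n = 7, Σx = 40, Σy = -71.5, Σxy = -558, Σx² = 288
Sxx = Σx² − (Σx)²/n = 288 − 228.571429 = 59.428571
Sxy = Σxy − (Σx)(Σy)/n = -558 − (-408.571429) = -149.428571
b = Sxy/Sxx = -149.428571/59.428571 = -2.514423
a = ȳ − b·x̄ = -10.214286 − (-2.514423)·5.714286 = 4.153846
ŷ(13) = a + b·13 = 4.153846 + (-2.514423)·13 = -28.533654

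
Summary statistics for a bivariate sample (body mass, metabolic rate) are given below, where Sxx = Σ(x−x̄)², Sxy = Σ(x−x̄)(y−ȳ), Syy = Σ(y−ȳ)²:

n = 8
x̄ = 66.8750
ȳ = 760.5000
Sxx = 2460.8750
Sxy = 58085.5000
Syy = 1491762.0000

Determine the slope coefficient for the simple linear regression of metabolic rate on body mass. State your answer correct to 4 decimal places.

23.6036

b = Sxy/Sxx = 58085.5/2460.875 = 23.603596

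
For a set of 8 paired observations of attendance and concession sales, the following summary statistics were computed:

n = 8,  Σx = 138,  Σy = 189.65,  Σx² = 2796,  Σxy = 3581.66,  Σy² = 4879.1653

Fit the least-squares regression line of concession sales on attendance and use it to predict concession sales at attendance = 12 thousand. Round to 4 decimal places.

19.7868

Sxx = Σx² − (Σx)²/n = 2796 − 2380.5 = 415.5
Sxy = Σxy − (Σx)(Σy)/n = 3581.66 − 3271.4625 = 310.1975
b = Sxy/Sxx = 310.1975/415.5 = 0.746564
a = ȳ − b·x̄ = 23.70625 − 0.746564·17.25 = 10.828014
ŷ(12) = a + b·12 = 10.828014 + 0.746564·12 = 19.786787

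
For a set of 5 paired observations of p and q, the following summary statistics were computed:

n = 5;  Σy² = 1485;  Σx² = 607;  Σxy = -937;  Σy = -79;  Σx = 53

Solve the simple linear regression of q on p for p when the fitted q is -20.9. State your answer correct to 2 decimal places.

Sxx = Σx² − (Σx)²/n = 607 − 561.8 = 45.2
Sxy = Σxy − (Σx)(Σy)/n = -937 − (-837.4) = -99.6
b = Sxy/Sxx = -99.6/45.2 = -2.203540
a = ȳ − b·x̄ = -15.8 − (-2.203540)·10.6 = 7.557522
Set a + b·x = -20.9: x = (-20.9 − 7.557522) / (-2.203540) = 12.914458

12.91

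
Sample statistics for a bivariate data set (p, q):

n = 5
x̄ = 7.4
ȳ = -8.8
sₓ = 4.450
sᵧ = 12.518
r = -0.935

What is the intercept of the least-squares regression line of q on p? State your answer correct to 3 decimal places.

b = r · sᵧ/sₓ = -0.935 · 12.518/4.45 = -2.630187
a = ȳ − b·x̄ = -8.8 − (-2.630187)·7.4 = 10.663380

10.663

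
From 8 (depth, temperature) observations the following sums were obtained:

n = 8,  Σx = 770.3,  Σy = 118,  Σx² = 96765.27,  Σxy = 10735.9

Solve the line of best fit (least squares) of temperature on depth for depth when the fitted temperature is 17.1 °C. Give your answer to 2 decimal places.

11.47

Sxx = Σx² − (Σx)²/n = 96765.27 − 74170.26125 = 22595.00875
Sxy = Σxy − (Σx)(Σy)/n = 10735.9 − 11361.925 = -626.025
b = Sxy/Sxx = -626.025/22595.00875 = -0.027706
a = ȳ − b·x̄ = 14.75 − (-0.027706)·96.2875 = 17.417774
Set a + b·x = 17.1: x = (17.1 − 17.417774) / (-0.027706) = 11.469369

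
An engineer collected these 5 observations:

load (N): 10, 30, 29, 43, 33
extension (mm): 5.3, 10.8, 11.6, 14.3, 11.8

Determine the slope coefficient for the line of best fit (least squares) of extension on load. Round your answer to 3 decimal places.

0.274

n = 5, Σx = 145, Σy = 53.8, Σxy = 1717.7, Σx² = 4779
Sxx = Σx² − (Σx)²/n = 4779 − 4205 = 574
Sxy = Σxy − (Σx)(Σy)/n = 1717.7 − 1560.2 = 157.5
b = Sxy/Sxx = 157.5/574 = 0.274390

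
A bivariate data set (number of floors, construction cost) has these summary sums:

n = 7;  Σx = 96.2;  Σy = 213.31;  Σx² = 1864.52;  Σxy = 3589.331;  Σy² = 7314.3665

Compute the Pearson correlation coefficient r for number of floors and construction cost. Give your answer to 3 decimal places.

0.990

Sxx = Σx² − (Σx)²/n = 1864.52 − 1322.062857 = 542.457143
Sxy = Σxy − (Σx)(Σy)/n = 3589.331 − 2931.488857 = 657.842143
Syy = Σy² − (Σy)²/n = 7314.3665 − 6500.165157 = 814.201343
r = Sxy/√(Sxx·Syy) = 657.842143/√(441669.334157) = 657.842143/664.582075 = 0.989858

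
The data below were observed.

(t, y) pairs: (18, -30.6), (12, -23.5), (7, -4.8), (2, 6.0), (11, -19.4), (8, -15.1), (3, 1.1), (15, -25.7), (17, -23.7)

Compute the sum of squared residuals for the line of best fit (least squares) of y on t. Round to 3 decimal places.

110.795

n = 9, Σx = 93, Σy = -135.7, Σxy = -1973.7, Σx² = 1229, Σy² = 3375.41
Sxx = Σx² − (Σx)²/n = 1229 − 961 = 268
Sxy = Σxy − (Σx)(Σy)/n = -1973.7 − (-1402.233333) = -571.466667
Syy = Σy² − (Σy)²/n = 3375.41 − 2046.054444 = 1329.355556
b = Sxy/Sxx = -571.466667/268 = -2.132338
SSE = Syy − b·Sxy = 1329.355556 − (-2.132338)·(-571.466667) = 110.795290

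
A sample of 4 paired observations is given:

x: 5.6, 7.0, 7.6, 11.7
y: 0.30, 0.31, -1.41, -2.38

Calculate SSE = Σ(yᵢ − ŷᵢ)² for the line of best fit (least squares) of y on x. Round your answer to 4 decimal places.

n = 4, Σx = 31.9, Σy = -3.18, Σxy = -34.712, Σx² = 275.01, Σy² = 7.8386
Sxx = Σx² − (Σx)²/n = 275.01 − 254.4025 = 20.6075
Sxy = Σxy − (Σx)(Σy)/n = -34.712 − (-25.3605) = -9.3515
Syy = Σy² − (Σy)²/n = 7.8386 − 2.5281 = 5.3105
b = Sxy/Sxx = -9.3515/20.6075 = -0.453791
SSE = Syy − b·Sxy = 5.3105 − (-0.453791)·(-9.3515) = 1.066873

1.0669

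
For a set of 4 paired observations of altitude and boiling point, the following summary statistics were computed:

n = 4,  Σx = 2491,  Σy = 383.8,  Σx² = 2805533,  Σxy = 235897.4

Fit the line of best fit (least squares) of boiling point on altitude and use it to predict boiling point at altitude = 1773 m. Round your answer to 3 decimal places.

93.094

Sxx = Σx² − (Σx)²/n = 2805533 − 1551270.25 = 1254262.75
Sxy = Σxy − (Σx)(Σy)/n = 235897.4 − 239011.45 = -3114.05
b = Sxy/Sxx = -3114.05/1254262.75 = -0.002483
a = ȳ − b·x̄ = 95.95 − (-0.002483)·622.75 = 97.496147
ŷ(1773) = a + b·1773 = 97.496147 + (-0.002483)·1773 = 93.094190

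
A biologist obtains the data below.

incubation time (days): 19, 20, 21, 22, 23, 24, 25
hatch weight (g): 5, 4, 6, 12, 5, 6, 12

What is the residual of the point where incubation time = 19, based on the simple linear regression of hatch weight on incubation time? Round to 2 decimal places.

0.43

n = 7, Σx = 154, Σy = 50, Σxy = 1124, Σx² = 3416
Sxx = Σx² − (Σx)²/n = 3416 − 3388 = 28
Sxy = Σxy − (Σx)(Σy)/n = 1124 − 1100 = 24
b = Sxy/Sxx = 24/28 = 0.857143
a = ȳ − b·x̄ = 7.142857 − 0.857143·22 = -11.714286
ŷ(19) = -11.714286 + 0.857143·19 = 4.571429
residual = y − ŷ = 5 − 4.571429 = 0.428571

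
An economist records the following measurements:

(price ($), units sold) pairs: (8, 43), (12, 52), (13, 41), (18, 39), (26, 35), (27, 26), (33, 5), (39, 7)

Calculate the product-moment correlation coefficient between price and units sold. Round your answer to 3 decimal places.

-0.916

n = 8, Σx = 176, Σy = 248, Σxy = 4253, Σx² = 4716, Σy² = 9730
Sxx = Σx² − (Σx)²/n = 4716 − 3872 = 844
Sxy = Σxy − (Σx)(Σy)/n = 4253 − 5456 = -1203
Syy = Σy² − (Σy)²/n = 9730 − 7688 = 2042
r = Sxy/√(Sxx·Syy) = -1203/√(1723448) = -1203/1312.801584 = -0.916361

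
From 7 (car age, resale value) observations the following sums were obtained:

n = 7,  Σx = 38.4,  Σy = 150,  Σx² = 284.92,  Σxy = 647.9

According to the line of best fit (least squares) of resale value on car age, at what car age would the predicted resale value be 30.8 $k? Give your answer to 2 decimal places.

Sxx = Σx² − (Σx)²/n = 284.92 − 210.651429 = 74.268571
Sxy = Σxy − (Σx)(Σy)/n = 647.9 − 822.857143 = -174.957143
b = Sxy/Sxx = -174.957143/74.268571 = -2.355736
a = ȳ − b·x̄ = 21.428571 − (-2.355736)·5.485714 = 34.351466
Set a + b·x = 30.8: x = (30.8 − 34.351466) / (-2.355736) = 1.507582

1.51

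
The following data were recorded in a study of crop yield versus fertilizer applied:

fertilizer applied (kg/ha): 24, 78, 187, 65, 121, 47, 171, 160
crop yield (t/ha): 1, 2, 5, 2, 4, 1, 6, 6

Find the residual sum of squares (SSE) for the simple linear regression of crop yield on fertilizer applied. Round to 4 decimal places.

n = 8, Σx = 853, Σy = 27, Σxy = 3762, Σx² = 117545, Σy² = 123
Sxx = Σx² − (Σx)²/n = 117545 − 90951.125 = 26593.875
Sxy = Σxy − (Σx)(Σy)/n = 3762 − 2878.875 = 883.125
Syy = Σy² − (Σy)²/n = 123 − 91.125 = 31.875
b = Sxy/Sxx = 883.125/26593.875 = 0.033208
SSE = Syy − b·Sxy = 31.875 − 0.033208·883.125 = 2.548331

2.5483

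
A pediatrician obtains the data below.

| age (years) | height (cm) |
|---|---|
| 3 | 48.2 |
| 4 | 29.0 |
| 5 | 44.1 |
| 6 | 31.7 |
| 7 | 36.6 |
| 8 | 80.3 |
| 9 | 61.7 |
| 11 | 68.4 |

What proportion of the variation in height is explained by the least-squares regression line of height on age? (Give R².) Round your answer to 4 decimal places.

0.4351

n = 8, Σx = 53, Σy = 400, Σxy = 2877.6, Σx² = 401, Σy² = 22387.04
Sxx = Σx² − (Σx)²/n = 401 − 351.125 = 49.875
Sxy = Σxy − (Σx)(Σy)/n = 2877.6 − 2650 = 227.6
Syy = Σy² − (Σy)²/n = 22387.04 − 20000 = 2387.04
R² = Sxy²/(Sxx·Syy) = (227.6)²/(49.875·2387.04) = 0.435113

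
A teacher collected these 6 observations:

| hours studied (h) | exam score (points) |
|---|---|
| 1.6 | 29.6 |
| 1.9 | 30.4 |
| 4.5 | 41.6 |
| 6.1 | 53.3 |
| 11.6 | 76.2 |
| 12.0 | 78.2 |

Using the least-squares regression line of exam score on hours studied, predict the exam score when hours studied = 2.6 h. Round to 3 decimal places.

34.190

n = 6, Σx = 37.7, Σy = 309.3, Σxy = 2439.77, Σx² = 342.19
Sxx = Σx² − (Σx)²/n = 342.19 − 236.881667 = 105.308333
Sxy = Σxy − (Σx)(Σy)/n = 2439.77 − 1943.435 = 496.335
b = Sxy/Sxx = 496.335/105.308333 = 4.713160
a = ȳ − b·x̄ = 51.55 − 4.713160·6.283333 = 21.935646
ŷ(2.6) = a + b·2.6 = 21.935646 + 4.713160·2.6 = 34.189862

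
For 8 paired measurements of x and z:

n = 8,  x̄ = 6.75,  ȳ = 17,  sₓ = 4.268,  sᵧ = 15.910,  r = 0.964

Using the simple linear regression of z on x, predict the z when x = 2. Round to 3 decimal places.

b = r · sᵧ/sₓ = 0.964 · 15.91/4.268 = 3.593543
a = ȳ − b·x̄ = 17 − 3.593543·6.75 = -7.256413
ŷ(2) = a + b·2 = -7.256413 + 3.593543·2 = -0.069328

-0.069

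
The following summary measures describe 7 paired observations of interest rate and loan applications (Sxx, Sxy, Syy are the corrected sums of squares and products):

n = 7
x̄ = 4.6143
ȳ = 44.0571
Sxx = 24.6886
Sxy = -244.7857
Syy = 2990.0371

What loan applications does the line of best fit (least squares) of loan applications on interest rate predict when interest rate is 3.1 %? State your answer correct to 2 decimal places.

59.07

b = Sxy/Sxx = -244.7857/24.6886 = -9.914928
a = ȳ − b·x̄ = 44.0571 − (-9.914928)·4.6143 = 89.807554
ŷ(3.1) = a + b·3.1 = 89.807554 + (-9.914928)·3.1 = 59.071276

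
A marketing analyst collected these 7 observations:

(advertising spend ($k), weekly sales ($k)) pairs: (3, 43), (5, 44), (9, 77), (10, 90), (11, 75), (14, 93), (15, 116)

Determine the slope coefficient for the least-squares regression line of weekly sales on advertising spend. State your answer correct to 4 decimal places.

5.7000

n = 7, Σx = 67, Σy = 538, Σxy = 5809, Σx² = 757
Sxx = Σx² − (Σx)²/n = 757 − 641.285714 = 115.714286
Sxy = Σxy − (Σx)(Σy)/n = 5809 − 5149.428571 = 659.571429
b = Sxy/Sxx = 659.571429/115.714286 = 5.7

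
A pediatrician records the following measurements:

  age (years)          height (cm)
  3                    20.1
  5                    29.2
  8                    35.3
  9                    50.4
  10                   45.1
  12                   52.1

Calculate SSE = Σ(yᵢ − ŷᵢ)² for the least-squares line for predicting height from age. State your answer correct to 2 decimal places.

78.61

n = 6, Σx = 47, Σy = 232.2, Σxy = 2018.5, Σx² = 423, Σy² = 9791.32
Sxx = Σx² − (Σx)²/n = 423 − 368.166667 = 54.833333
Sxy = Σxy − (Σx)(Σy)/n = 2018.5 − 1818.9 = 199.6
Syy = Σy² − (Σy)²/n = 9791.32 − 8986.14 = 805.18
b = Sxy/Sxx = 199.6/54.833333 = 3.640122
SSE = Syy − b·Sxy = 805.18 − 3.640122·199.6 = 78.611733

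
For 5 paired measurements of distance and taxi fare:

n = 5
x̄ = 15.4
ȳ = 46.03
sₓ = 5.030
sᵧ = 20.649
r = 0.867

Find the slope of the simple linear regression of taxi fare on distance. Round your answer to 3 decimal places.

3.559

b = r · sᵧ/sₓ = 0.867 · 20.649/5.03 = 3.559182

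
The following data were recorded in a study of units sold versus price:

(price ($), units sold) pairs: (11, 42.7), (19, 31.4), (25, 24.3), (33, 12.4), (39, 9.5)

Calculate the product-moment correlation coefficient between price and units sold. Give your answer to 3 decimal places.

-0.992

n = 5, Σx = 127, Σy = 120.3, Σxy = 2453.5, Σx² = 3717, Σy² = 3643.75
Sxx = Σx² − (Σx)²/n = 3717 − 3225.8 = 491.2
Sxy = Σxy − (Σx)(Σy)/n = 2453.5 − 3055.62 = -602.12
Syy = Σy² − (Σy)²/n = 3643.75 − 2894.418 = 749.332
r = Sxy/√(Sxx·Syy) = -602.12/√(368071.8784) = -602.12/606.689277 = -0.992469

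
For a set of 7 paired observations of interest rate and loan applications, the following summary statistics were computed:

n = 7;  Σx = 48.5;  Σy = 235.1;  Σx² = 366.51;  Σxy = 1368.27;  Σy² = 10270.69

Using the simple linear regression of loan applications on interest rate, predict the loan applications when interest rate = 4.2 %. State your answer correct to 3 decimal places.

56.922

Sxx = Σx² − (Σx)²/n = 366.51 − 336.035714 = 30.474286
Sxy = Σxy − (Σx)(Σy)/n = 1368.27 − 1628.907143 = -260.637143
b = Sxy/Sxx = -260.637143/30.474286 = -8.552691
a = ȳ − b·x̄ = 33.585714 − (-8.552691)·6.928571 = 92.843643
ŷ(4.2) = a + b·4.2 = 92.843643 + (-8.552691)·4.2 = 56.922342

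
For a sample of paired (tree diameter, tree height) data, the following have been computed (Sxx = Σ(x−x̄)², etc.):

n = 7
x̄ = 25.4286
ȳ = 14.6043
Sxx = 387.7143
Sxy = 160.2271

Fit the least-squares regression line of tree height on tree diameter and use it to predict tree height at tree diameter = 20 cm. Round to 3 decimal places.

12.361

b = Sxy/Sxx = 160.2271/387.7143 = 0.413261
a = ȳ − b·x̄ = 14.6043 − 0.413261·25.4286 = 4.095658
ŷ(20) = a + b·20 = 4.095658 + 0.413261·20 = 12.360873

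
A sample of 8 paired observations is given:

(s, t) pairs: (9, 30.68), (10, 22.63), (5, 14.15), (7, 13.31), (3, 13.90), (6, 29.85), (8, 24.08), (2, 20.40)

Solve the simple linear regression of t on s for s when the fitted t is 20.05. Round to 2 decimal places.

n = 8, Σx = 50, Σy = 169, Σxy = 1120.58, Σx² = 368
Sxx = Σx² − (Σx)²/n = 368 − 312.5 = 55.5
Sxy = Σxy − (Σx)(Σy)/n = 1120.58 − 1056.25 = 64.33
b = Sxy/Sxx = 64.33/55.5 = 1.159099
a = ȳ − b·x̄ = 21.125 − 1.159099·6.25 = 13.880631
Set a + b·x = 20.05: x = (20.05 − 13.880631) / 1.159099 = 5.322556

5.32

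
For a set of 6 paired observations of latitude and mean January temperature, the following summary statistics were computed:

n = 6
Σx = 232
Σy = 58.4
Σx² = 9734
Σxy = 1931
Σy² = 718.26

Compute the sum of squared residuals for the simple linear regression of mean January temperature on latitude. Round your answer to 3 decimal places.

9.637

Sxx = Σx² − (Σx)²/n = 9734 − 8970.666667 = 763.333333
Sxy = Σxy − (Σx)(Σy)/n = 1931 − 2258.133333 = -327.133333
Syy = Σy² − (Σy)²/n = 718.26 − 568.426667 = 149.833333
b = Sxy/Sxx = -327.133333/763.333333 = -0.428559
SSE = Syy − b·Sxy = 149.833333 − (-0.428559)·(-327.133333) = 9.637415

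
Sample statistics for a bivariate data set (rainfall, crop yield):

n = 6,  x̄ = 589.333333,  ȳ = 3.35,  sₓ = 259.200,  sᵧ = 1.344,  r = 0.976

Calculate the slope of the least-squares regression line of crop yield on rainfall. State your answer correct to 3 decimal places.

0.005

b = r · sᵧ/sₓ = 0.976 · 1.344/259.2 = 0.005061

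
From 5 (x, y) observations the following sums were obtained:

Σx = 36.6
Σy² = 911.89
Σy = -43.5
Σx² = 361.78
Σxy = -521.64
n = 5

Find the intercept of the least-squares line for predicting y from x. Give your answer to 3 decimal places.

Sxx = Σx² − (Σx)²/n = 361.78 − 267.912 = 93.868
Sxy = Σxy − (Σx)(Σy)/n = -521.64 − (-318.42) = -203.22
b = Sxy/Sxx = -203.22/93.868 = -2.164955
a = ȳ − b·x̄ = -8.7 − (-2.164955)·7.32 = 7.147471

7.147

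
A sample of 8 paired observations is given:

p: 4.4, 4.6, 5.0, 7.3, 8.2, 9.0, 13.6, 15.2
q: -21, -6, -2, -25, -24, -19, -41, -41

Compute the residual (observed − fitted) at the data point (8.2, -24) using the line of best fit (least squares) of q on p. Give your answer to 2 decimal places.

-2.27

n = 8, Σx = 67.3, Σy = -179, Σxy = -1861.1, Σx² = 683.05
Sxx = Σx² − (Σx)²/n = 683.05 − 566.16125 = 116.88875
Sxy = Σxy − (Σx)(Σy)/n = -1861.1 − (-1505.8375) = -355.2625
b = Sxy/Sxx = -355.2625/116.88875 = -3.039322
a = ȳ − b·x̄ = -22.375 − (-3.039322)·8.4125 = 3.193293
ŷ(8.2) = 3.193293 + (-3.039322)·8.2 = -21.729144
residual = y − ŷ = -24 − (-21.729144) = -2.270856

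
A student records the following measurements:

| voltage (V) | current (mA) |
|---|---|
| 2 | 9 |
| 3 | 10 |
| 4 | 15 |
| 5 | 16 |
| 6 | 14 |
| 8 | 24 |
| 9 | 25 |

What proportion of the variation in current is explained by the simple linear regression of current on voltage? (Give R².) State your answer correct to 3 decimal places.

0.908

n = 7, Σx = 37, Σy = 113, Σxy = 689, Σx² = 235, Σy² = 2059
Sxx = Σx² − (Σx)²/n = 235 − 195.571429 = 39.428571
Sxy = Σxy − (Σx)(Σy)/n = 689 − 597.285714 = 91.714286
Syy = Σy² − (Σy)²/n = 2059 − 1824.142857 = 234.857143
R² = Sxy²/(Sxx·Syy) = (91.714286)²/(39.428571·234.857143) = 0.908362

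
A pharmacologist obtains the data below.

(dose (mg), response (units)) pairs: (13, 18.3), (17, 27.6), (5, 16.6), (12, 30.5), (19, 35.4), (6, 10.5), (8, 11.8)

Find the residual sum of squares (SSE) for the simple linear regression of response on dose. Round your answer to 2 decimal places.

n = 7, Σx = 80, Σy = 150.7, Σxy = 1986.1, Σx² = 1088, Σy² = 3805.11
Sxx = Σx² − (Σx)²/n = 1088 − 914.285714 = 173.714286
Sxy = Σxy − (Σx)(Σy)/n = 1986.1 − 1722.285714 = 263.814286
Syy = Σy² − (Σy)²/n = 3805.11 − 3244.355714 = 560.754286
b = Sxy/Sxx = 263.814286/173.714286 = 1.518668
SSE = Syy − b·Sxy = 560.754286 − 1.518668·263.814286 = 160.108035

160.11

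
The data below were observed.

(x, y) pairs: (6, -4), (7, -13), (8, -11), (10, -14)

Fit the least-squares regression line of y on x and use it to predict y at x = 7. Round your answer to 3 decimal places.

-9.000

n = 4, Σx = 31, Σy = -42, Σxy = -343, Σx² = 249
Sxx = Σx² − (Σx)²/n = 249 − 240.25 = 8.75
Sxy = Σxy − (Σx)(Σy)/n = -343 − (-325.5) = -17.5
b = Sxy/Sxx = -17.5/8.75 = -2
a = ȳ − b·x̄ = -10.5 − (-2)·7.75 = 5
ŷ(7) = a + b·7 = 5 + (-2)·7 = -9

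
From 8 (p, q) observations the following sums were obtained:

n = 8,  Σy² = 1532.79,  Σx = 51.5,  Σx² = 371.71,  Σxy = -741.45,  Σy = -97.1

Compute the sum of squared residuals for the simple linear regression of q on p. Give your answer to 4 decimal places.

Sxx = Σx² − (Σx)²/n = 371.71 − 331.53125 = 40.17875
Sxy = Σxy − (Σx)(Σy)/n = -741.45 − (-625.08125) = -116.36875
Syy = Σy² − (Σy)²/n = 1532.79 − 1178.55125 = 354.23875
b = Sxy/Sxx = -116.36875/40.17875 = -2.896276
SSE = Syy − b·Sxy = 354.23875 − (-2.896276)·(-116.36875) = 17.202730

17.2027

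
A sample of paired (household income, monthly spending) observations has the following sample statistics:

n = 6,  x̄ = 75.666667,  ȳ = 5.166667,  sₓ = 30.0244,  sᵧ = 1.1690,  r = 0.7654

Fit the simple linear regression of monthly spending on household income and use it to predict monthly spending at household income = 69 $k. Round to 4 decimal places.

4.9680

b = r · sᵧ/sₓ = 0.7654 · 1.169/30.0244 = 0.029801
a = ȳ − b·x̄ = 5.166667 − 0.029801·75.666667 = 2.911736
ŷ(69) = a + b·69 = 2.911736 + 0.029801·69 = 4.967995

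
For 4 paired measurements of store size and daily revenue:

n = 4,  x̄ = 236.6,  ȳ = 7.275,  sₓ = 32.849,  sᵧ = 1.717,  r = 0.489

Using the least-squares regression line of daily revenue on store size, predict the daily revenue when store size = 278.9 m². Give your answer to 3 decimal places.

8.356

b = r · sᵧ/sₓ = 0.489 · 1.717/32.849 = 0.025560
a = ȳ − b·x̄ = 7.275 − 0.025560·236.6 = 1.227558
ŷ(278.9) = a + b·278.9 = 1.227558 + 0.025560·278.9 = 8.356178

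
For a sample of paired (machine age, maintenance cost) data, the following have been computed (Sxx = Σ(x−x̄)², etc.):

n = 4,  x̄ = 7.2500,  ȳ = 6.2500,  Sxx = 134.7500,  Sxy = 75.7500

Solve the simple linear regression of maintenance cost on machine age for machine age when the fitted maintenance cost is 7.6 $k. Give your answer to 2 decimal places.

b = Sxy/Sxx = 75.75/134.75 = 0.562152
a = ȳ − b·x̄ = 6.25 − 0.562152·7.25 = 2.174397
Set a + b·x = 7.6: x = (7.6 − 2.174397) / 0.562152 = 9.651485

9.65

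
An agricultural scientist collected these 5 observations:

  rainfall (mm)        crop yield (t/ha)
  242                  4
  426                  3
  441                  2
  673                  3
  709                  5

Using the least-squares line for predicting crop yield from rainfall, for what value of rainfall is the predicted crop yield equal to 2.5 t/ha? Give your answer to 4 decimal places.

n = 5, Σx = 2491, Σy = 17, Σxy = 8692, Σx² = 1390131
Sxx = Σx² − (Σx)²/n = 1390131 − 1241016.2 = 149114.8
Sxy = Σxy − (Σx)(Σy)/n = 8692 − 8469.4 = 222.6
b = Sxy/Sxx = 222.6/149114.8 = 0.001493
a = ȳ − b·x̄ = 3.4 − 0.001493·498.2 = 2.656282
Set a + b·x = 2.5: x = (2.5 − 2.656282) / 0.001493 = -104.690027

-104.6900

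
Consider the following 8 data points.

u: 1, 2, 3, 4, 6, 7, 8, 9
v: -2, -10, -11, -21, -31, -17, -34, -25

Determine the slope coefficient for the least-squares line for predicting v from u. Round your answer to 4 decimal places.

n = 8, Σx = 40, Σy = -151, Σxy = -941, Σx² = 260
Sxx = Σx² − (Σx)²/n = 260 − 200 = 60
Sxy = Σxy − (Σx)(Σy)/n = -941 − (-755) = -186
b = Sxy/Sxx = -186/60 = -3.1

-3.1000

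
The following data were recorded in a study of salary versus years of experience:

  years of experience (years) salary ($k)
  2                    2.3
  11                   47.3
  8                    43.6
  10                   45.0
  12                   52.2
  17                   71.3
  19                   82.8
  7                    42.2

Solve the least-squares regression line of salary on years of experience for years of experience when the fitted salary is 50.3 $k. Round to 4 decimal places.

n = 8, Σx = 86, Σy = 386.7, Σxy = 5030.8, Σx² = 1132
Sxx = Σx² − (Σx)²/n = 1132 − 924.5 = 207.5
Sxy = Σxy − (Σx)(Σy)/n = 5030.8 − 4157.025 = 873.775
b = Sxy/Sxx = 873.775/207.5 = 4.210964
a = ȳ − b·x̄ = 48.3375 − 4.210964·10.75 = 3.069639
Set a + b·x = 50.3: x = (50.3 − 3.069639) / 4.210964 = 11.216045

11.2160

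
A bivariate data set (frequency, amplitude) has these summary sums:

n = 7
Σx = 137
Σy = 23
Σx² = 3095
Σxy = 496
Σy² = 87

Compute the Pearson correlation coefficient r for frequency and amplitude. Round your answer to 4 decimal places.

Sxx = Σx² − (Σx)²/n = 3095 − 2681.285714 = 413.714286
Sxy = Σxy − (Σx)(Σy)/n = 496 − 450.142857 = 45.857143
Syy = Σy² − (Σy)²/n = 87 − 75.571429 = 11.428571
r = Sxy/√(Sxx·Syy) = 45.857143/√(4728.163265) = 45.857143/68.761641 = 0.666900

0.6669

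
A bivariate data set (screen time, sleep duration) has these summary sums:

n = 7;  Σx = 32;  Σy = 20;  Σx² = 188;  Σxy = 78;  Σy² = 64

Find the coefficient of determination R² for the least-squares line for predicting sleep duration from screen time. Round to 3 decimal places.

0.630

Sxx = Σx² − (Σx)²/n = 188 − 146.285714 = 41.714286
Sxy = Σxy − (Σx)(Σy)/n = 78 − 91.428571 = -13.428571
Syy = Σy² − (Σy)²/n = 64 − 57.142857 = 6.857143
R² = Sxy²/(Sxx·Syy) = (-13.428571)²/(41.714286·6.857143) = 0.630422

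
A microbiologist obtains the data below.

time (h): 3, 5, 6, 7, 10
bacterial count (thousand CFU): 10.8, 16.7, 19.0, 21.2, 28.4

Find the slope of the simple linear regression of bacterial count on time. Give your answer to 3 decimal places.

n = 5, Σx = 31, Σy = 96.1, Σxy = 662.3, Σx² = 219
Sxx = Σx² − (Σx)²/n = 219 − 192.2 = 26.8
Sxy = Σxy − (Σx)(Σy)/n = 662.3 − 595.82 = 66.48
b = Sxy/Sxx = 66.48/26.8 = 2.480597

2.481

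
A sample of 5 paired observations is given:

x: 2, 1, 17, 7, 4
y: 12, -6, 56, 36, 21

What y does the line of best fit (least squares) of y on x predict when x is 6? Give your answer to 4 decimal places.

n = 5, Σx = 31, Σy = 119, Σxy = 1306, Σx² = 359
Sxx = Σx² − (Σx)²/n = 359 − 192.2 = 166.8
Sxy = Σxy − (Σx)(Σy)/n = 1306 − 737.8 = 568.2
b = Sxy/Sxx = 568.2/166.8 = 3.406475
a = ȳ − b·x̄ = 23.8 − 3.406475·6.2 = 2.679856
ŷ(6) = a + b·6 = 2.679856 + 3.406475·6 = 23.118705

23.1187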